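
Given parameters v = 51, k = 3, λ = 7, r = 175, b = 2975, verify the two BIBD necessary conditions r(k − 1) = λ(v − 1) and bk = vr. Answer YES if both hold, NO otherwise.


Condition (i): r(k − 1) = 175·2 = 350; λ(v − 1) = 7·50 = 350. Match? YES.
Condition (ii): bk = 2975·3 = 8925; vr = 51·175 = 8925. Match? YES.
Both conditions hold? YES.

YES


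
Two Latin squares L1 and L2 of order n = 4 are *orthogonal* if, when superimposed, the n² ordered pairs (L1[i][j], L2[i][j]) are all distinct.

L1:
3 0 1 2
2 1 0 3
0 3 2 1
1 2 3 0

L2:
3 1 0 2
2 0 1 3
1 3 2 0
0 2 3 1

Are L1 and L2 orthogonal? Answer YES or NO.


Form the n² = 16 superimposed pairs (L1[i][j], L2[i][j]), row by row (rows and columns indexed from 0):
row 0: (3,3) (0,1) (1,0) (2,2)
row 1: (2,2) (1,0) (0,1) (3,3)
row 2: (0,1) (3,3) (2,2) (1,0)
row 3: (1,0) (2,2) (3,3) (0,1)
Orthogonality requires all 16 pairs distinct.
But the pair (2,2) repeats: cell (0,3) has L1 = 2, L2 = 2, and cell (1,0) has L1 = 2, L2 = 2.
A repeated pair means some other pair never occurs (only 4 distinct pairs out of 16), so the squares are not orthogonal.
Conclusion: NO.

NO


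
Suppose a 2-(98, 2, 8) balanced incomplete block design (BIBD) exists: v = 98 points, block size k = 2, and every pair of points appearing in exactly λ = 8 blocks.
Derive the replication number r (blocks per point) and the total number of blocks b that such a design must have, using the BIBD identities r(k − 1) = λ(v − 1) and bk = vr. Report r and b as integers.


Any 2-(v, k, λ) BIBD satisfies two necessary conditions:
  (i)  Each point sits in r blocks, and counting incidences through any fixed point gives r(k − 1) = λ(v − 1), so r = λ(v − 1)/(k − 1).
  (ii) Total incidences bk = vr, so b = vr/k.
Step 1: r = λ(v − 1)/(k − 1) = 8·(98 − 1)/(2 − 1) = 8·97/1 = 776/1 = 776.
Step 2: b = vr/k = 98·776/2 = 76048/2 = 38024.
Check integrality: r = 776 ∈ Z ✓, b = 38024 ∈ Z ✓.
(These identities are necessary conditions: they determine r and b for any design with these parameters, but do not by themselves prove that one exists.)

r = 776, b = 38024.


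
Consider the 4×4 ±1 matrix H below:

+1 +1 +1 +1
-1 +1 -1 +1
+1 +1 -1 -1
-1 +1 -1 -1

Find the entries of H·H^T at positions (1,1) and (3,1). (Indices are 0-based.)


Row 1 of H: [-1, 1, -1, 1].
Row 3 of H: [-1, 1, -1, -1].
(H·H^T)[1][1] = Σ_j H[1][j]·H[1][j] = (-1)² + (1)² + (-1)² + (1)² = 1 + 1 + 1 + 1 = 4.
(H·H^T)[3][1] = Σ_j H[3][j]·H[1][j] = (-1)·(-1) + (1)·(1) + (-1)·(-1) + (-1)·(1) = 1 + 1 + 1 + -1 = 2.
Rows 3 and 1 are not orthogonal (dot product = 2 ≠ 0), so H is not a Hadamard matrix.

(1,1) entry = 4; (3,1) entry = 2.


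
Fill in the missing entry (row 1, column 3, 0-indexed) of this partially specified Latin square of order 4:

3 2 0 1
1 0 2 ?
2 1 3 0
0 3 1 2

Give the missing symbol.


Row 1 contains symbols [0, 1, 2] — missing [3].
Column 3 contains symbols [0, 1, 2] — missing [3].
The missing symbol must appear in both missing sets; intersection = [3].
Therefore the hidden value is 3.

Missing value = 3.


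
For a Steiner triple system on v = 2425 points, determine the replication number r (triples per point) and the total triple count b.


An STS(v) is a 2-(v, 3, 1) BIBD: block size k = 3, λ = 1.
Replication: r(k − 1) = λ(v − 1) ⇒ r·2 = 2425 − 1 = 2424 ⇒ r = 1212.
Block count: b = v(v − 1)/6 = 2425·2424/6 = 5878200/6 = 979700.
(Check via bk = vr: 979700·3 = 2939100 = 2425·1212 = 2939100 ✓.)

r = 1212, b = 979700.


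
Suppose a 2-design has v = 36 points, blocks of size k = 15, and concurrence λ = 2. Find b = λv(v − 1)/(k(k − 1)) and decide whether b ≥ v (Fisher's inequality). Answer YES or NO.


b = λv(v − 1)/(k(k − 1)) = 2·36·35/(15·14) = 2520/210 = 12.
Compare with v = 36: b < v, so Fisher's inequality fails.

NO


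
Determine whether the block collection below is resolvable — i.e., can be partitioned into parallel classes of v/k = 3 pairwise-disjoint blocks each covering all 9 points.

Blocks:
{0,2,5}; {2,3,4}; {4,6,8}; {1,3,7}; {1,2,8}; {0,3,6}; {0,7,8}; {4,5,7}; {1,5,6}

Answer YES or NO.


v = 9, block size k = 3, number of blocks = 9.
For resolvability, blocks must partition into parallel classes of size v/k = 3.
Total blocks must therefore be a multiple of 3: 9 = 3·3 + 0 ⇒ divisible ✓.
Greedy packing gives 3 candidate class(es). Each should be a full parallel class (size 3, covers all 9 points).
  Class 1 (3 blocks): {0,2,5}; {4,6,8}; {1,3,7}. Points covered: [0, 1, 2, 3, 4, 5, 6, 7, 8].
  Class 2 (3 blocks): {2,3,4}; {0,7,8}; {1,5,6}. Points covered: [0, 1, 2, 3, 4, 5, 6, 7, 8].
  Class 3 (3 blocks): {1,2,8}; {0,3,6}; {4,5,7}. Points covered: [0, 1, 2, 3, 4, 5, 6, 7, 8].
All classes full (size 3)? YES. All classes cover every point? YES.
Resolvable? YES.

YES


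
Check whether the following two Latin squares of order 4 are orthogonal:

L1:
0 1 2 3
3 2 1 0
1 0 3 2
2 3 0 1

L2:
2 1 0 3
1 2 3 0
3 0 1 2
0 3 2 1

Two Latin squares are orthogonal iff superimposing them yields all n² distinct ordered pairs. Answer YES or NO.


Form the n² = 16 superimposed pairs (L1[i][j], L2[i][j]), row by row (rows and columns indexed from 0):
row 0: (0,2) (1,1) (2,0) (3,3)
row 1: (3,1) (2,2) (1,3) (0,0)
row 2: (1,3) (0,0) (3,1) (2,2)
row 3: (2,0) (3,3) (0,2) (1,1)
Orthogonality requires all 16 pairs distinct.
But the pair (1,3) repeats: cell (1,2) has L1 = 1, L2 = 3, and cell (2,0) has L1 = 1, L2 = 3.
A repeated pair means some other pair never occurs (only 8 distinct pairs out of 16), so the squares are not orthogonal.
Conclusion: NO.

NO


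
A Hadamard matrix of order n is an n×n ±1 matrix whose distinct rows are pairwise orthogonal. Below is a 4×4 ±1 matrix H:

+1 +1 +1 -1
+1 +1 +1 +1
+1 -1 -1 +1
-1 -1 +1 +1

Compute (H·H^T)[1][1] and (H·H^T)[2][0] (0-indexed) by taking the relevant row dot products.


Row 0 of H: [1, 1, 1, -1].
Row 1 of H: [1, 1, 1, 1].
Row 2 of H: [1, -1, -1, 1].
(H·H^T)[1][1] = Σ_j H[1][j]·H[1][j] = (1)² + (1)² + (1)² + (1)² = 1 + 1 + 1 + 1 = 4.
(H·H^T)[2][0] = Σ_j H[2][j]·H[0][j] = (1)·(1) + (-1)·(1) + (-1)·(1) + (1)·(-1) = 1 + -1 + -1 + -1 = -2.
Rows 2 and 0 are not orthogonal (dot product = -2 ≠ 0), so H is not a Hadamard matrix.

(1,1) entry = 4; (2,0) entry = -2.


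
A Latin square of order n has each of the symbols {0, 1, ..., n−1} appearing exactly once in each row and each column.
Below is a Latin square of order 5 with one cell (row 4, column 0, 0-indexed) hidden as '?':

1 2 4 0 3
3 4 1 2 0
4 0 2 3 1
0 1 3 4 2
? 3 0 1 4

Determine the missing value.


Row 4 contains symbols [0, 1, 3, 4] — missing [2].
Column 0 contains symbols [0, 1, 3, 4] — missing [2].
The missing symbol must appear in both missing sets; intersection = [2].
Therefore the hidden value is 2.

Missing value = 2.


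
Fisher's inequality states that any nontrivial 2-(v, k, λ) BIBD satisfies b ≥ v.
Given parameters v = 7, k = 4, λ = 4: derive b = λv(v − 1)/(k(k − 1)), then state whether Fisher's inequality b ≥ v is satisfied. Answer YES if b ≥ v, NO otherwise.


r = λ(v − 1)/(k − 1) = 4·6/3 = 8.
b = vr/k = 7·8/4 = 14.
Fisher's inequality: b ≥ v ⇔ 14 ≥ 7? YES.

YES


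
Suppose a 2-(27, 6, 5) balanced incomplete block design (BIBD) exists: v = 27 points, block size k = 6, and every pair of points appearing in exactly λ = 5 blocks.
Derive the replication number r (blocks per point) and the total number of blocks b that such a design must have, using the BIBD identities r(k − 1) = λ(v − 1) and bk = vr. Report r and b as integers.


Any 2-(v, k, λ) BIBD satisfies two necessary conditions:
  (i)  Each point sits in r blocks, and counting incidences through any fixed point gives r(k − 1) = λ(v − 1), so r = λ(v − 1)/(k − 1).
  (ii) Total incidences bk = vr, so b = vr/k.
Step 1: r = λ(v − 1)/(k − 1) = 5·(27 − 1)/(6 − 1) = 5·26/5 = 130/5 = 26.
Step 2: b = vr/k = 27·26/6 = 702/6 = 117.
Check integrality: r = 26 ∈ Z ✓, b = 117 ∈ Z ✓.
(These identities are necessary conditions: they determine r and b for any design with these parameters, but do not by themselves prove that one exists.)

r = 26, b = 117.


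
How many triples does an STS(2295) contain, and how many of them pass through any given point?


An STS(v) is a 2-(v, 3, 1) BIBD: block size k = 3, λ = 1.
Replication: r(k − 1) = λ(v − 1) ⇒ r·2 = 2295 − 1 = 2294 ⇒ r = 1147.
Block count: b = v(v − 1)/6 = 2295·2294/6 = 5264730/6 = 877455.
(Check via bk = vr: 877455·3 = 2632365 = 2295·1147 = 2632365 ✓.)

r = 1147, b = 877455.


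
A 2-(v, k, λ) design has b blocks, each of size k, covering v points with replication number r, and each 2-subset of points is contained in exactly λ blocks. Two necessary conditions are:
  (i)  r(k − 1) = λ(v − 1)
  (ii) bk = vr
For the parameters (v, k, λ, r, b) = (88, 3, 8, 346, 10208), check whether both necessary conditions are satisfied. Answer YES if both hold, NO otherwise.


Condition (i): r(k − 1) = 346·2 = 692; λ(v − 1) = 8·87 = 696. Match? NO.
Condition (ii): bk = 10208·3 = 30624; vr = 88·346 = 30448. Match? NO.
Both conditions hold? NO.

NO


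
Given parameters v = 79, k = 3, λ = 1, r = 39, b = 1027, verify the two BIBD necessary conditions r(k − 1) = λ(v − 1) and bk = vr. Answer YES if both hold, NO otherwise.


Condition (i): r(k − 1) = 39·2 = 78; λ(v − 1) = 1·78 = 78. Match? YES.
Condition (ii): bk = 1027·3 = 3081; vr = 79·39 = 3081. Match? YES.
Both conditions hold? YES.

YES


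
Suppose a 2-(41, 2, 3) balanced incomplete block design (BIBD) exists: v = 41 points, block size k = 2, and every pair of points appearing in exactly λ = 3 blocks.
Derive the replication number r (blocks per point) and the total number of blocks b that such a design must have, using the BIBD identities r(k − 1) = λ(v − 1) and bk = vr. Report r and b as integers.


Any 2-(v, k, λ) BIBD satisfies two necessary conditions:
  (i)  Each point sits in r blocks, and counting incidences through any fixed point gives r(k − 1) = λ(v − 1), so r = λ(v − 1)/(k − 1).
  (ii) Total incidences bk = vr, so b = vr/k.
Step 1: r = λ(v − 1)/(k − 1) = 3·(41 − 1)/(2 − 1) = 3·40/1 = 120/1 = 120.
Step 2: b = vr/k = 41·120/2 = 4920/2 = 2460.
Check integrality: r = 120 ∈ Z ✓, b = 2460 ∈ Z ✓.
(These identities are necessary conditions: they determine r and b for any design with these parameters, but do not by themselves prove that one exists.)

r = 120, b = 2460.


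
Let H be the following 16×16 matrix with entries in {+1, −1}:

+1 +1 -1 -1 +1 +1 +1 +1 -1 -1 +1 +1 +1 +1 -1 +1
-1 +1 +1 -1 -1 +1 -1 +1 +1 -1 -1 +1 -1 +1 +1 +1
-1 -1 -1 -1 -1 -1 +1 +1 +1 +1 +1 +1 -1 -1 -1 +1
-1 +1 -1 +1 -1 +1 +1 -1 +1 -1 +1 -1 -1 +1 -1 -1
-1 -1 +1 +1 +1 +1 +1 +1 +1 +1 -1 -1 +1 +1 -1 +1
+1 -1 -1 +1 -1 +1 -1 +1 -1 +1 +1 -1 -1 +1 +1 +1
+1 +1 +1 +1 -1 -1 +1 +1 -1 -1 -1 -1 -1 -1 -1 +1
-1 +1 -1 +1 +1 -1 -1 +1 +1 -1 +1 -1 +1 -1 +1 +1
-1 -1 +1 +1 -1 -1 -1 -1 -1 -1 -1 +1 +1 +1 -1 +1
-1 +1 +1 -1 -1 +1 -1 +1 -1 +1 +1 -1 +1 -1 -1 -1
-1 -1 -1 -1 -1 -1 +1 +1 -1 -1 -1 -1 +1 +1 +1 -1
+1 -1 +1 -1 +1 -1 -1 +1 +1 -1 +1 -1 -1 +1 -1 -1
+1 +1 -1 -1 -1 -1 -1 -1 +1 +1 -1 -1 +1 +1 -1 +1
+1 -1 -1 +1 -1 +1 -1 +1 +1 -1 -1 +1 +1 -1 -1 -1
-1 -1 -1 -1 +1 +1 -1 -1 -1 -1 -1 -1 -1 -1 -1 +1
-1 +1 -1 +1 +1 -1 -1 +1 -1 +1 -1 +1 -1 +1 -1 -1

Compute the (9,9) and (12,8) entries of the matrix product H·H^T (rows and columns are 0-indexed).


Row 8 of H: [-1, -1, 1, 1, -1, -1, -1, -1, -1, -1, -1, 1, 1, 1, -1, 1].
Row 9 of H: [-1, 1, 1, -1, -1, 1, -1, 1, -1, 1, 1, -1, 1, -1, -1, -1].
Row 12 of H: [1, 1, -1, -1, -1, -1, -1, -1, 1, 1, -1, -1, 1, 1, -1, 1].
(H·H^T)[9][9] = Σ_j H[9][j]·H[9][j] = (-1)² + (1)² + (1)² + (-1)² + (-1)² + (1)² + (-1)² + (1)² + (-1)² + (1)² + (1)² + (-1)² + (1)² + (-1)² + (-1)² + (-1)² = 1 + 1 + 1 + 1 + 1 + 1 + 1 + 1 + 1 + 1 + 1 + 1 + 1 + 1 + 1 + 1 = 16.
(H·H^T)[12][8] = Σ_j H[12][j]·H[8][j] = (1)·(-1) + (1)·(-1) + (-1)·(1) + (-1)·(1) + (-1)·(-1) + (-1)·(-1) + (-1)·(-1) + (-1)·(-1) + (1)·(-1) + (1)·(-1) + (-1)·(-1) + (-1)·(1) + (1)·(1) + (1)·(1) + (-1)·(-1) + (1)·(1) = -1 + -1 + -1 + -1 + 1 + 1 + 1 + 1 + -1 + -1 + 1 + -1 + 1 + 1 + 1 + 1 = 2.
Rows 12 and 8 are not orthogonal (dot product = 2 ≠ 0), so H is not a Hadamard matrix.

(9,9) entry = 16; (12,8) entry = 2.


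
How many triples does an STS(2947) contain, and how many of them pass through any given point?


An STS(v) is a 2-(v, 3, 1) BIBD: block size k = 3, λ = 1.
Replication: r(k − 1) = λ(v − 1) ⇒ r·2 = 2947 − 1 = 2946 ⇒ r = 1473.
Block count: b = v(v − 1)/6 = 2947·2946/6 = 8681862/6 = 1446977.
(Check via bk = vr: 1446977·3 = 4340931 = 2947·1473 = 4340931 ✓.)

r = 1473, b = 1446977.


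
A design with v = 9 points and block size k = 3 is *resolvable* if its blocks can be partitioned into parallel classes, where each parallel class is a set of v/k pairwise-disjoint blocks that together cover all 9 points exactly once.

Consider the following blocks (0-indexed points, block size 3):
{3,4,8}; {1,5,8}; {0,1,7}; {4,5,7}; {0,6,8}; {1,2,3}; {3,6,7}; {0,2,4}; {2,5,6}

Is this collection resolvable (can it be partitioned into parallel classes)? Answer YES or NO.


v = 9, block size k = 3, number of blocks = 9.
For resolvability, blocks must partition into parallel classes of size v/k = 3.
Total blocks must therefore be a multiple of 3: 9 = 3·3 + 0 ⇒ divisible ✓.
Greedy packing gives 3 candidate class(es). Each should be a full parallel class (size 3, covers all 9 points).
  Class 1 (3 blocks): {3,4,8}; {0,1,7}; {2,5,6}. Points covered: [0, 1, 2, 3, 4, 5, 6, 7, 8].
  Class 2 (3 blocks): {1,5,8}; {3,6,7}; {0,2,4}. Points covered: [0, 1, 2, 3, 4, 5, 6, 7, 8].
  Class 3 (3 blocks): {4,5,7}; {0,6,8}; {1,2,3}. Points covered: [0, 1, 2, 3, 4, 5, 6, 7, 8].
All classes full (size 3)? YES. All classes cover every point? YES.
Resolvable? YES.

YES


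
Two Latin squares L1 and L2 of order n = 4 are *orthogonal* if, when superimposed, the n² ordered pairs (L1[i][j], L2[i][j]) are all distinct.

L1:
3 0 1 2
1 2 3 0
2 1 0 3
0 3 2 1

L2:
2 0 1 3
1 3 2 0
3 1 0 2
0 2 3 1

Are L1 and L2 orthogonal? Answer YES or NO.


Form the n² = 16 superimposed pairs (L1[i][j], L2[i][j]), row by row (rows and columns indexed from 0):
row 0: (3,2) (0,0) (1,1) (2,3)
row 1: (1,1) (2,3) (3,2) (0,0)
row 2: (2,3) (1,1) (0,0) (3,2)
row 3: (0,0) (3,2) (2,3) (1,1)
Orthogonality requires all 16 pairs distinct.
But the pair (1,1) repeats: cell (0,2) has L1 = 1, L2 = 1, and cell (1,0) has L1 = 1, L2 = 1.
A repeated pair means some other pair never occurs (only 4 distinct pairs out of 16), so the squares are not orthogonal.
Conclusion: NO.

NO


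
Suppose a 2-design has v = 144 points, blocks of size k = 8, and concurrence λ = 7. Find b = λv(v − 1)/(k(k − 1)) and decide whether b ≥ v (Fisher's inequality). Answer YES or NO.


r = λ(v − 1)/(k − 1) = 7·143/7 = 143.
b = vr/k = 144·143/8 = 2574.
Fisher's inequality: b ≥ v ⇔ 2574 ≥ 144? YES.

YES


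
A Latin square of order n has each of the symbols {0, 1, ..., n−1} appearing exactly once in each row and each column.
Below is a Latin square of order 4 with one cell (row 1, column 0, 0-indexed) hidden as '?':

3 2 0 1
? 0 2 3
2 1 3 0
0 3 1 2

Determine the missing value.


Row 1 contains symbols [0, 2, 3] — missing [1].
Column 0 contains symbols [0, 2, 3] — missing [1].
The missing symbol must appear in both missing sets; intersection = [1].
Therefore the hidden value is 1.

Missing value = 1.


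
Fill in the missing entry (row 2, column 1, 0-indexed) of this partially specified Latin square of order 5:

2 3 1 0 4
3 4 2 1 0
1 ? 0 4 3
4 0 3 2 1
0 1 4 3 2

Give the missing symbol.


Row 2 contains symbols [0, 1, 3, 4] — missing [2].
Column 1 contains symbols [0, 1, 3, 4] — missing [2].
The missing symbol must appear in both missing sets; intersection = [2].
Therefore the hidden value is 2.

Missing value = 2.


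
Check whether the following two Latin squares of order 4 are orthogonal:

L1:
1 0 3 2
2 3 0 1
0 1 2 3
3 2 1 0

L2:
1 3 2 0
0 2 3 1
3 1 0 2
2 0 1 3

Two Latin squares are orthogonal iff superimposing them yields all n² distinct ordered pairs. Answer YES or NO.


Form the n² = 16 superimposed pairs (L1[i][j], L2[i][j]), row by row (rows and columns indexed from 0):
row 0: (1,1) (0,3) (3,2) (2,0)
row 1: (2,0) (3,2) (0,3) (1,1)
row 2: (0,3) (1,1) (2,0) (3,2)
row 3: (3,2) (2,0) (1,1) (0,3)
Orthogonality requires all 16 pairs distinct.
But the pair (2,0) repeats: cell (0,3) has L1 = 2, L2 = 0, and cell (1,0) has L1 = 2, L2 = 0.
A repeated pair means some other pair never occurs (only 4 distinct pairs out of 16), so the squares are not orthogonal.
Conclusion: NO.

NO


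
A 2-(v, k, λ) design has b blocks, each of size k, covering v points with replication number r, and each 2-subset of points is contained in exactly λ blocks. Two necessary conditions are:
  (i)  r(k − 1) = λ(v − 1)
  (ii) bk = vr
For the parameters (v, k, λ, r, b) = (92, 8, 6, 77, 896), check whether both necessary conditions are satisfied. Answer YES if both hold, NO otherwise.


Condition (i): r(k − 1) = 77·7 = 539; λ(v − 1) = 6·91 = 546. Match? NO.
Condition (ii): bk = 896·8 = 7168; vr = 92·77 = 7084. Match? NO.
Both conditions hold? NO.

NO


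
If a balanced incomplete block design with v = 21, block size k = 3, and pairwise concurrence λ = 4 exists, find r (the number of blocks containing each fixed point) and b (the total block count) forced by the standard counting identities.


Any 2-(v, k, λ) BIBD satisfies two necessary conditions:
  (i)  Each point sits in r blocks, and counting incidences through any fixed point gives r(k − 1) = λ(v − 1), so r = λ(v − 1)/(k − 1).
  (ii) Total incidences bk = vr, so b = vr/k.
Step 1: r = λ(v − 1)/(k − 1) = 4·(21 − 1)/(3 − 1) = 4·20/2 = 80/2 = 40.
Step 2: b = vr/k = 21·40/3 = 840/3 = 280.
Check integrality: r = 40 ∈ Z ✓, b = 280 ∈ Z ✓.
(These identities are necessary conditions: they determine r and b for any design with these parameters, but do not by themselves prove that one exists.)

r = 40, b = 280.


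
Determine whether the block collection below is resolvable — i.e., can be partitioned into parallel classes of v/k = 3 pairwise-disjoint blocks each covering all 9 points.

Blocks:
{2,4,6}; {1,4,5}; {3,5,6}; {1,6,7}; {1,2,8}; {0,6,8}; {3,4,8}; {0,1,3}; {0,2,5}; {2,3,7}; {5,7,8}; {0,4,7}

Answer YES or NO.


v = 9, block size k = 3, number of blocks = 12.
For resolvability, blocks must partition into parallel classes of size v/k = 3.
Total blocks must therefore be a multiple of 3: 12 = 3·4 + 0 ⇒ divisible ✓.
Greedy packing gives 4 candidate class(es). Each should be a full parallel class (size 3, covers all 9 points).
  Class 1 (3 blocks): {2,4,6}; {0,1,3}; {5,7,8}. Points covered: [0, 1, 2, 3, 4, 5, 6, 7, 8].
  Class 2 (3 blocks): {1,4,5}; {0,6,8}; {2,3,7}. Points covered: [0, 1, 2, 3, 4, 5, 6, 7, 8].
  Class 3 (3 blocks): {3,5,6}; {1,2,8}; {0,4,7}. Points covered: [0, 1, 2, 3, 4, 5, 6, 7, 8].
  Class 4 (3 blocks): {1,6,7}; {3,4,8}; {0,2,5}. Points covered: [0, 1, 2, 3, 4, 5, 6, 7, 8].
All classes full (size 3)? YES. All classes cover every point? YES.
Resolvable? YES.

YES


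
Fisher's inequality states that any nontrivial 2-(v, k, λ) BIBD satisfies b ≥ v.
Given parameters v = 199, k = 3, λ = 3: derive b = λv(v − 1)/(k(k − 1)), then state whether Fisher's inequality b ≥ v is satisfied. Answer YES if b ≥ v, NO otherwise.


r = λ(v − 1)/(k − 1) = 3·198/2 = 297.
b = vr/k = 199·297/3 = 19701.
Fisher's inequality: b ≥ v ⇔ 19701 ≥ 199? YES.

YES


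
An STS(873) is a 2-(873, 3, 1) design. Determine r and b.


An STS(v) is a 2-(v, 3, 1) BIBD: block size k = 3, λ = 1.
Replication: r(k − 1) = λ(v − 1) ⇒ r·2 = 873 − 1 = 872 ⇒ r = 436.
Block count: b = v(v − 1)/6 = 873·872/6 = 761256/6 = 126876.

r = 436, b = 126876.


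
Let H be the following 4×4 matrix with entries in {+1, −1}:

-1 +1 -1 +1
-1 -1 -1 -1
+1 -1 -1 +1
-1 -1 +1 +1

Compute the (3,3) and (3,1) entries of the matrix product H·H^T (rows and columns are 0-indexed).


Row 1 of H: [-1, -1, -1, -1].
Row 3 of H: [-1, -1, 1, 1].
(H·H^T)[3][3] = Σ_j H[3][j]·H[3][j] = (-1)² + (-1)² + (1)² + (1)² = 1 + 1 + 1 + 1 = 4.
(H·H^T)[3][1] = Σ_j H[3][j]·H[1][j] = (-1)·(-1) + (-1)·(-1) + (1)·(-1) + (1)·(-1) = 1 + 1 + -1 + -1 = 0.
So rows 3 and 1 are orthogonal; the diagonal entry equals n = 4.

(3,3) entry = 4; (3,1) entry = 0.


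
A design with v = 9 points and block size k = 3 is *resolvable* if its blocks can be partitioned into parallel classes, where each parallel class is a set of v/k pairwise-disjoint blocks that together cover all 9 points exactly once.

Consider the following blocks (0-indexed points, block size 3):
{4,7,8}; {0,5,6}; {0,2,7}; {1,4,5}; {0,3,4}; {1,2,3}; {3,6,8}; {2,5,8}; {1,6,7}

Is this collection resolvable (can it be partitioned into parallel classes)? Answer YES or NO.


v = 9, block size k = 3, number of blocks = 9.
For resolvability, blocks must partition into parallel classes of size v/k = 3.
Total blocks must therefore be a multiple of 3: 9 = 3·3 + 0 ⇒ divisible ✓.
Greedy packing gives 3 candidate class(es). Each should be a full parallel class (size 3, covers all 9 points).
  Class 1 (3 blocks): {4,7,8}; {0,5,6}; {1,2,3}. Points covered: [0, 1, 2, 3, 4, 5, 6, 7, 8].
  Class 2 (3 blocks): {0,2,7}; {1,4,5}; {3,6,8}. Points covered: [0, 1, 2, 3, 4, 5, 6, 7, 8].
  Class 3 (3 blocks): {0,3,4}; {2,5,8}; {1,6,7}. Points covered: [0, 1, 2, 3, 4, 5, 6, 7, 8].
All classes full (size 3)? YES. All classes cover every point? YES.
Resolvable? YES.

YES


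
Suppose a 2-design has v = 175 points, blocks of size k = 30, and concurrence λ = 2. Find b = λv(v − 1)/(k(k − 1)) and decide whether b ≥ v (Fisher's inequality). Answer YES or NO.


r = λ(v − 1)/(k − 1) = 2·174/29 = 12.
b = vr/k = 175·12/30 = 70.
Fisher's inequality: b ≥ v ⇔ 70 ≥ 175? NO.

NO


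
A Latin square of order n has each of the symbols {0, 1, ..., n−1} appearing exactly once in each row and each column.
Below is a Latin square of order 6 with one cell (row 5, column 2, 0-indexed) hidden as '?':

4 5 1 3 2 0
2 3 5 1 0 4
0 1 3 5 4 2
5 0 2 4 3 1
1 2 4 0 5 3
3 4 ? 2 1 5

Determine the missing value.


Row 5 contains symbols [1, 2, 3, 4, 5] — missing [0].
Column 2 contains symbols [1, 2, 3, 4, 5] — missing [0].
The missing symbol must appear in both missing sets; intersection = [0].
Therefore the hidden value is 0.

Missing value = 0.


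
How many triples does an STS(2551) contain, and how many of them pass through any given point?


An STS(v) is a 2-(v, 3, 1) BIBD: block size k = 3, λ = 1.
Replication: r(k − 1) = λ(v − 1) ⇒ r·2 = 2551 − 1 = 2550 ⇒ r = 1275.
Block count: bk = vr ⇒ b·3 = 2551·1275 = 3252525 ⇒ b = 1084175.
(Check via b = v(v − 1)/6 = 2551·2550/6 = 6505050/6 = 1084175.)

r = 1275, b = 1084175.


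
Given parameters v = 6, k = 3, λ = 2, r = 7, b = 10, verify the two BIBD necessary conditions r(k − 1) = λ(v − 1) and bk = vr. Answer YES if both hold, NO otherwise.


Condition (i): r(k − 1) = 7·2 = 14; λ(v − 1) = 2·5 = 10. Match? NO.
Condition (ii): bk = 10·3 = 30; vr = 6·7 = 42. Match? NO.
Both conditions hold? NO.

NO


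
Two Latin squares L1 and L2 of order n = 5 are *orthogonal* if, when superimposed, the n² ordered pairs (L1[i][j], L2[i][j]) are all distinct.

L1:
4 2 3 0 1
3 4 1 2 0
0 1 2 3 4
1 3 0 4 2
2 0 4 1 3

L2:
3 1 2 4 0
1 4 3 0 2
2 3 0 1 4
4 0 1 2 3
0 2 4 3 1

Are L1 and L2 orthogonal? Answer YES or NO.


Form the n² = 25 superimposed pairs (L1[i][j], L2[i][j]), row by row (rows and columns indexed from 0):
row 0: (4,3) (2,1) (3,2) (0,4) (1,0)
row 1: (3,1) (4,4) (1,3) (2,0) (0,2)
row 2: (0,2) (1,3) (2,0) (3,1) (4,4)
row 3: (1,4) (3,0) (0,1) (4,2) (2,3)
row 4: (2,0) (0,2) (4,4) (1,3) (3,1)
Orthogonality requires all 25 pairs distinct.
But the pair (0,2) repeats: cell (1,4) has L1 = 0, L2 = 2, and cell (2,0) has L1 = 0, L2 = 2.
A repeated pair means some other pair never occurs (only 15 distinct pairs out of 25), so the squares are not orthogonal.
Conclusion: NO.

NO


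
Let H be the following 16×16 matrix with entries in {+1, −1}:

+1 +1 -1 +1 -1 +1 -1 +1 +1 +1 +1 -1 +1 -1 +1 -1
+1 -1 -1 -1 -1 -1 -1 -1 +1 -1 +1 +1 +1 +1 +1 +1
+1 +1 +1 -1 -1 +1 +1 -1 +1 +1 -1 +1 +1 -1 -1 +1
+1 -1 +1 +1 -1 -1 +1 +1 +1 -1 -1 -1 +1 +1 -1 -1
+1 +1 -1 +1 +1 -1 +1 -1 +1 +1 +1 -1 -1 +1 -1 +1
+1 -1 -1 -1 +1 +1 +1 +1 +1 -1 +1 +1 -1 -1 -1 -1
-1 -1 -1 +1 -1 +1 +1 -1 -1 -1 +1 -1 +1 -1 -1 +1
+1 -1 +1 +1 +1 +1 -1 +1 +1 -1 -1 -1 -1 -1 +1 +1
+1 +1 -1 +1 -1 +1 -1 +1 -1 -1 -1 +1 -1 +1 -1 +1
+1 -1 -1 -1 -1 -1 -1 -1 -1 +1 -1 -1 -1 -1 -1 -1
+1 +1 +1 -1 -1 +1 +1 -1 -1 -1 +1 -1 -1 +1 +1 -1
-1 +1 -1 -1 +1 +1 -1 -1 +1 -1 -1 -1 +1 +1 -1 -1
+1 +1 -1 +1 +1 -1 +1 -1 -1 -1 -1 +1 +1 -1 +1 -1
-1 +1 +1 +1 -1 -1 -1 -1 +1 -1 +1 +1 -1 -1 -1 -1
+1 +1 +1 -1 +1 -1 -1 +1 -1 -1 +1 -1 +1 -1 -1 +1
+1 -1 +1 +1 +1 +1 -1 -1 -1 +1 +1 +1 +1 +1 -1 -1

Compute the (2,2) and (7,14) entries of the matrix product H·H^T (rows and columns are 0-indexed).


Row 2 of H: [1, 1, 1, -1, -1, 1, 1, -1, 1, 1, -1, 1, 1, -1, -1, 1].
Row 7 of H: [1, -1, 1, 1, 1, 1, -1, 1, 1, -1, -1, -1, -1, -1, 1, 1].
Row 14 of H: [1, 1, 1, -1, 1, -1, -1, 1, -1, -1, 1, -1, 1, -1, -1, 1].
(H·H^T)[2][2] = Σ_j H[2][j]·H[2][j] = (1)² + (1)² + (1)² + (-1)² + (-1)² + (1)² + (1)² + (-1)² + (1)² + (1)² + (-1)² + (1)² + (1)² + (-1)² + (-1)² + (1)² = 1 + 1 + 1 + 1 + 1 + 1 + 1 + 1 + 1 + 1 + 1 + 1 + 1 + 1 + 1 + 1 = 16.
(H·H^T)[7][14] = Σ_j H[7][j]·H[14][j] = (1)·(1) + (-1)·(1) + (1)·(1) + (1)·(-1) + (1)·(1) + (1)·(-1) + (-1)·(-1) + (1)·(1) + (1)·(-1) + (-1)·(-1) + (-1)·(1) + (-1)·(-1) + (-1)·(1) + (-1)·(-1) + (1)·(-1) + (1)·(1) = 1 + -1 + 1 + -1 + 1 + -1 + 1 + 1 + -1 + 1 + -1 + 1 + -1 + 1 + -1 + 1 = 2.
Rows 7 and 14 are not orthogonal (dot product = 2 ≠ 0), so H is not a Hadamard matrix.

(2,2) entry = 16; (7,14) entry = 2.


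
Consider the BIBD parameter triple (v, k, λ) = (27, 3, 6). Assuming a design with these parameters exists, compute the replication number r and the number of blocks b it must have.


Any 2-(v, k, λ) BIBD satisfies two necessary conditions:
  (i)  Each point sits in r blocks, and counting incidences through any fixed point gives r(k − 1) = λ(v − 1), so r = λ(v − 1)/(k − 1).
  (ii) Total incidences bk = vr, so b = vr/k.
Step 1: r = λ(v − 1)/(k − 1) = 6·(27 − 1)/(3 − 1) = 6·26/2 = 156/2 = 78.
Step 2: b = vr/k = 27·78/3 = 2106/3 = 702.
Check integrality: r = 78 ∈ Z ✓, b = 702 ∈ Z ✓.
(These identities are necessary conditions: they determine r and b for any design with these parameters, but do not by themselves prove that one exists.)

r = 78, b = 702.


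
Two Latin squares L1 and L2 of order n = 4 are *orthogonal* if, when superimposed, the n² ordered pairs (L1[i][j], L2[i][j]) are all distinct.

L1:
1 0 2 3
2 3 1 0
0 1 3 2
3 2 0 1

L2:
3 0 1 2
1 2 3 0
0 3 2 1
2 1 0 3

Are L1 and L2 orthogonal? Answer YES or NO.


Form the n² = 16 superimposed pairs (L1[i][j], L2[i][j]), row by row (rows and columns indexed from 0):
row 0: (1,3) (0,0) (2,1) (3,2)
row 1: (2,1) (3,2) (1,3) (0,0)
row 2: (0,0) (1,3) (3,2) (2,1)
row 3: (3,2) (2,1) (0,0) (1,3)
Orthogonality requires all 16 pairs distinct.
But the pair (2,1) repeats: cell (0,2) has L1 = 2, L2 = 1, and cell (1,0) has L1 = 2, L2 = 1.
A repeated pair means some other pair never occurs (only 4 distinct pairs out of 16), so the squares are not orthogonal.
Conclusion: NO.

NO


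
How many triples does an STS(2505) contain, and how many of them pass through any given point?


An STS(v) is a 2-(v, 3, 1) BIBD: block size k = 3, λ = 1.
Replication: r(k − 1) = λ(v − 1) ⇒ r·2 = 2505 − 1 = 2504 ⇒ r = 1252.
Block count: b = v(v − 1)/6 = 2505·2504/6 = 6272520/6 = 1045420.

r = 1252, b = 1045420.


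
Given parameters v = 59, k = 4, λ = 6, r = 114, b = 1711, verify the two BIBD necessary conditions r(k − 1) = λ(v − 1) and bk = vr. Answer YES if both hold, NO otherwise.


Condition (i): r(k − 1) = 114·3 = 342; λ(v − 1) = 6·58 = 348. Match? NO.
Condition (ii): bk = 1711·4 = 6844; vr = 59·114 = 6726. Match? NO.
Both conditions hold? NO.

NO


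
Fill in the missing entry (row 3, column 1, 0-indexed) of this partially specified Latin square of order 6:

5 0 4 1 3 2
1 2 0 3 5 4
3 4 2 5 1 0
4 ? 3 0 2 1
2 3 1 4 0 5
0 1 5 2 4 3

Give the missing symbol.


Row 3 contains symbols [0, 1, 2, 3, 4] — missing [5].
Column 1 contains symbols [0, 1, 2, 3, 4] — missing [5].
The missing symbol must appear in both missing sets; intersection = [5].
Therefore the hidden value is 5.

Missing value = 5.


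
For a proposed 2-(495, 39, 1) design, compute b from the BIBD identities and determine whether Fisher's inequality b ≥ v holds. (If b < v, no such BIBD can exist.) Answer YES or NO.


r = λ(v − 1)/(k − 1) = 1·494/38 = 13.
b = vr/k = 495·13/39 = 165.
Fisher's inequality: b ≥ v ⇔ 165 ≥ 495? NO.

NO


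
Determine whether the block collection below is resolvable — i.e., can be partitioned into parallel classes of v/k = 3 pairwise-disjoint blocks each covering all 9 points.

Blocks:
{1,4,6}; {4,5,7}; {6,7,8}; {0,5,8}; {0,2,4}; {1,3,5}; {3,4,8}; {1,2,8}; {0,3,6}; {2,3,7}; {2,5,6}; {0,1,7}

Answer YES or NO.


v = 9, block size k = 3, number of blocks = 12.
For resolvability, blocks must partition into parallel classes of size v/k = 3.
Total blocks must therefore be a multiple of 3: 12 = 3·4 + 0 ⇒ divisible ✓.
Greedy packing gives 4 candidate class(es). Each should be a full parallel class (size 3, covers all 9 points).
  Class 1 (3 blocks): {1,4,6}; {0,5,8}; {2,3,7}. Points covered: [0, 1, 2, 3, 4, 5, 6, 7, 8].
  Class 2 (3 blocks): {4,5,7}; {1,2,8}; {0,3,6}. Points covered: [0, 1, 2, 3, 4, 5, 6, 7, 8].
  Class 3 (3 blocks): {6,7,8}; {0,2,4}; {1,3,5}. Points covered: [0, 1, 2, 3, 4, 5, 6, 7, 8].
  Class 4 (3 blocks): {3,4,8}; {2,5,6}; {0,1,7}. Points covered: [0, 1, 2, 3, 4, 5, 6, 7, 8].
All classes full (size 3)? YES. All classes cover every point? YES.
Resolvable? YES.

YES


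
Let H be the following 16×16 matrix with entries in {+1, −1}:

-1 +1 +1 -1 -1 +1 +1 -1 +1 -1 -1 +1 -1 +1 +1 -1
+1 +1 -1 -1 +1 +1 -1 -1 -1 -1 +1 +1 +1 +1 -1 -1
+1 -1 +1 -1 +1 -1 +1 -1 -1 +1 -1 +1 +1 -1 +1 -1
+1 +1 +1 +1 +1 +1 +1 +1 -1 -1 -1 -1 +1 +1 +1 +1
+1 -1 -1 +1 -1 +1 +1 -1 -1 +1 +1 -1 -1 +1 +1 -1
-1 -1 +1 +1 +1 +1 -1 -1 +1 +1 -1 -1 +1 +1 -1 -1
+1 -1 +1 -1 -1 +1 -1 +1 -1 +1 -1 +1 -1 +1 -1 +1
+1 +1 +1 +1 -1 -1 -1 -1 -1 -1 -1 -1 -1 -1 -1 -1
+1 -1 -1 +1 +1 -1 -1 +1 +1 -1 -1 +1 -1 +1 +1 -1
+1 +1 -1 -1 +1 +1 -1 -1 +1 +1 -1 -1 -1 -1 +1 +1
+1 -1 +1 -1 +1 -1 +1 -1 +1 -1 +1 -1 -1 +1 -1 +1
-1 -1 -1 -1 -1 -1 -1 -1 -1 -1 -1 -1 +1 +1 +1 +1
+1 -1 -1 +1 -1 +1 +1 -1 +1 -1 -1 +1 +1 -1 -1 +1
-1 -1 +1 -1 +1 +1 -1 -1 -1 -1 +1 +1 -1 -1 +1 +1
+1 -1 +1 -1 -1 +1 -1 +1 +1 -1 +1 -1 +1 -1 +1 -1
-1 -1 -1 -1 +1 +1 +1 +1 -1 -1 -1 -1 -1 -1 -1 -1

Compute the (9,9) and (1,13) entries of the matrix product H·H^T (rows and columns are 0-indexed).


Row 1 of H: [1, 1, -1, -1, 1, 1, -1, -1, -1, -1, 1, 1, 1, 1, -1, -1].
Row 9 of H: [1, 1, -1, -1, 1, 1, -1, -1, 1, 1, -1, -1, -1, -1, 1, 1].
Row 13 of H: [-1, -1, 1, -1, 1, 1, -1, -1, -1, -1, 1, 1, -1, -1, 1, 1].
(H·H^T)[9][9] = Σ_j H[9][j]·H[9][j] = (1)² + (1)² + (-1)² + (-1)² + (1)² + (1)² + (-1)² + (-1)² + (1)² + (1)² + (-1)² + (-1)² + (-1)² + (-1)² + (1)² + (1)² = 1 + 1 + 1 + 1 + 1 + 1 + 1 + 1 + 1 + 1 + 1 + 1 + 1 + 1 + 1 + 1 = 16.
(H·H^T)[1][13] = Σ_j H[1][j]·H[13][j] = (1)·(-1) + (1)·(-1) + (-1)·(1) + (-1)·(-1) + (1)·(1) + (1)·(1) + (-1)·(-1) + (-1)·(-1) + (-1)·(-1) + (-1)·(-1) + (1)·(1) + (1)·(1) + (1)·(-1) + (1)·(-1) + (-1)·(1) + (-1)·(1) = -1 + -1 + -1 + 1 + 1 + 1 + 1 + 1 + 1 + 1 + 1 + 1 + -1 + -1 + -1 + -1 = 2.
Rows 1 and 13 are not orthogonal (dot product = 2 ≠ 0), so H is not a Hadamard matrix.

(9,9) entry = 16; (1,13) entry = 2.


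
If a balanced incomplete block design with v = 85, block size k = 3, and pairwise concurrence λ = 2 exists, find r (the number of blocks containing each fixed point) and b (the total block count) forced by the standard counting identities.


Any 2-(v, k, λ) BIBD satisfies two necessary conditions:
  (i)  Each point sits in r blocks, and counting incidences through any fixed point gives r(k − 1) = λ(v − 1), so r = λ(v − 1)/(k − 1).
  (ii) Total incidences bk = vr, so b = vr/k.
Step 1: r = λ(v − 1)/(k − 1) = 2·(85 − 1)/(3 − 1) = 2·84/2 = 168/2 = 84.
Step 2: b = vr/k = 85·84/3 = 7140/3 = 2380.
Check integrality: r = 84 ∈ Z ✓, b = 2380 ∈ Z ✓.
(These identities are necessary conditions: they determine r and b for any design with these parameters, but do not by themselves prove that one exists.)

r = 84, b = 2380.


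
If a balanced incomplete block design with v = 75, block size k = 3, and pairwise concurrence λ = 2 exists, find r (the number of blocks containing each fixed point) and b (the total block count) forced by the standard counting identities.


Any 2-(v, k, λ) BIBD satisfies two necessary conditions:
  (i)  Each point sits in r blocks, and counting incidences through any fixed point gives r(k − 1) = λ(v − 1), so r = λ(v − 1)/(k − 1).
  (ii) Total incidences bk = vr, so b = vr/k.
Step 1: r = λ(v − 1)/(k − 1) = 2·(75 − 1)/(3 − 1) = 2·74/2 = 148/2 = 74.
Step 2: b = vr/k = 75·74/3 = 5550/3 = 1850.
Check integrality: r = 74 ∈ Z ✓, b = 1850 ∈ Z ✓.
(These identities are necessary conditions: they determine r and b for any design with these parameters, but do not by themselves prove that one exists.)

r = 74, b = 1850.


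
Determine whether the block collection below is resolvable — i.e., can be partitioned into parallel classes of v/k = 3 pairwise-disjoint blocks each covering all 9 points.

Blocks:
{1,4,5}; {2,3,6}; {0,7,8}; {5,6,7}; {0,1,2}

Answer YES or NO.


v = 9, block size k = 3, number of blocks = 5.
For resolvability, blocks must partition into parallel classes of size v/k = 3.
Total blocks must therefore be a multiple of 3: 5 = 3·1 + 2 ⇒ not divisible ✗.
Resolvable? NO.

NO


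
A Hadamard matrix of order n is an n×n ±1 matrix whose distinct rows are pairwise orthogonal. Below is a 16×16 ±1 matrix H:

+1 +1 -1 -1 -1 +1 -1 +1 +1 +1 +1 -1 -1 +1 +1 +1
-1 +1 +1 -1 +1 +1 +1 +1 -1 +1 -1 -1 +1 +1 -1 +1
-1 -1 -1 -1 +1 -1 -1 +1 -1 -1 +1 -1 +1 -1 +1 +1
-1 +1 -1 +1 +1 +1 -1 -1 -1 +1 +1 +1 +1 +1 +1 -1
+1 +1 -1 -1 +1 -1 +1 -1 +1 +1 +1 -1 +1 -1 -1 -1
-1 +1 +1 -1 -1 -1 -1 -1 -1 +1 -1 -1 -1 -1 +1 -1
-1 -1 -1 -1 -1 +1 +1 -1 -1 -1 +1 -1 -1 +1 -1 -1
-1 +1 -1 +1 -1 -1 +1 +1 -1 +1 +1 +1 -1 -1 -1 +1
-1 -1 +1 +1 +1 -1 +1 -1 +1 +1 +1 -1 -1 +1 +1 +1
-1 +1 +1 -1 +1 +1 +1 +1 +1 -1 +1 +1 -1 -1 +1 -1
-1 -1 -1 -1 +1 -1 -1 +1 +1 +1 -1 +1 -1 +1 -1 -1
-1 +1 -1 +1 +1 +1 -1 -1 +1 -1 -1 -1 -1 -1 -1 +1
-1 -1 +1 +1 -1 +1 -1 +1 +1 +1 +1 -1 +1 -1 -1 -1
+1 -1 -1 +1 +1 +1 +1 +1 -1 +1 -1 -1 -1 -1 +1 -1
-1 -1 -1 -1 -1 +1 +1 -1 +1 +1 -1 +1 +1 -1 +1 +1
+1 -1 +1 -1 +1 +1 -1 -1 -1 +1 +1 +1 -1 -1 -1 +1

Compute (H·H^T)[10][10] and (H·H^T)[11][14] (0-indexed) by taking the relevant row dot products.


Row 10 of H: [-1, -1, -1, -1, 1, -1, -1, 1, 1, 1, -1, 1, -1, 1, -1, -1].
Row 11 of H: [-1, 1, -1, 1, 1, 1, -1, -1, 1, -1, -1, -1, -1, -1, -1, 1].
Row 14 of H: [-1, -1, -1, -1, -1, 1, 1, -1, 1, 1, -1, 1, 1, -1, 1, 1].
(H·H^T)[10][10] = Σ_j H[10][j]·H[10][j] = (-1)² + (-1)² + (-1)² + (-1)² + (1)² + (-1)² + (-1)² + (1)² + (1)² + (1)² + (-1)² + (1)² + (-1)² + (1)² + (-1)² + (-1)² = 1 + 1 + 1 + 1 + 1 + 1 + 1 + 1 + 1 + 1 + 1 + 1 + 1 + 1 + 1 + 1 = 16.
(H·H^T)[11][14] = Σ_j H[11][j]·H[14][j] = (-1)·(-1) + (1)·(-1) + (-1)·(-1) + (1)·(-1) + (1)·(-1) + (1)·(1) + (-1)·(1) + (-1)·(-1) + (1)·(1) + (-1)·(1) + (-1)·(-1) + (-1)·(1) + (-1)·(1) + (-1)·(-1) + (-1)·(1) + (1)·(1) = 1 + -1 + 1 + -1 + -1 + 1 + -1 + 1 + 1 + -1 + 1 + -1 + -1 + 1 + -1 + 1 = 0.
So rows 11 and 14 are orthogonal; the diagonal entry equals n = 16.

(10,10) entry = 16; (11,14) entry = 0.


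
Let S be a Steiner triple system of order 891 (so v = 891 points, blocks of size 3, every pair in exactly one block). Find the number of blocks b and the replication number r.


An STS(v) is a 2-(v, 3, 1) BIBD: block size k = 3, λ = 1.
Replication: r(k − 1) = λ(v − 1) ⇒ r·2 = 891 − 1 = 890 ⇒ r = 445.
Block count: bk = vr ⇒ b·3 = 891·445 = 396495 ⇒ b = 132165.

r = 445, b = 132165.


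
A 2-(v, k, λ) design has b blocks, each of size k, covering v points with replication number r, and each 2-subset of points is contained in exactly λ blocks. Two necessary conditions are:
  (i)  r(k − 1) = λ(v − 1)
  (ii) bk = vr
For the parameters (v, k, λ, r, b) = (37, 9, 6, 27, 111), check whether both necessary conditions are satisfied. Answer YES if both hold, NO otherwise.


Condition (i): r(k − 1) = 27·8 = 216; λ(v − 1) = 6·36 = 216. Match? YES.
Condition (ii): bk = 111·9 = 999; vr = 37·27 = 999. Match? YES.
Both conditions hold? YES.

YES


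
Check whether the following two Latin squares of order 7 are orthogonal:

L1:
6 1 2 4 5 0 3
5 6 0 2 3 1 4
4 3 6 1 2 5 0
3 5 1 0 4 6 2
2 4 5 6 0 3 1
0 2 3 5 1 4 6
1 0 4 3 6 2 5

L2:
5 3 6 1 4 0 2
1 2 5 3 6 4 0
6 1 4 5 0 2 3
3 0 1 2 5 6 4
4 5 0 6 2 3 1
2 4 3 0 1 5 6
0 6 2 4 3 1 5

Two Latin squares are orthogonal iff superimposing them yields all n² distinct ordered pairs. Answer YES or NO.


Form the n² = 49 superimposed pairs (L1[i][j], L2[i][j]), row by row (rows and columns indexed from 0):
row 0: (6,5) (1,3) (2,6) (4,1) (5,4) (0,0) (3,2)
row 1: (5,1) (6,2) (0,5) (2,3) (3,6) (1,4) (4,0)
row 2: (4,6) (3,1) (6,4) (1,5) (2,0) (5,2) (0,3)
row 3: (3,3) (5,0) (1,1) (0,2) (4,5) (6,6) (2,4)
row 4: (2,4) (4,5) (5,0) (6,6) (0,2) (3,3) (1,1)
row 5: (0,2) (2,4) (3,3) (5,0) (1,1) (4,5) (6,6)
row 6: (1,0) (0,6) (4,2) (3,4) (6,3) (2,1) (5,5)
Orthogonality requires all 49 pairs distinct.
But the pair (2,4) repeats: cell (3,6) has L1 = 2, L2 = 4, and cell (4,0) has L1 = 2, L2 = 4.
A repeated pair means some other pair never occurs (only 35 distinct pairs out of 49), so the squares are not orthogonal.
Conclusion: NO.

NO


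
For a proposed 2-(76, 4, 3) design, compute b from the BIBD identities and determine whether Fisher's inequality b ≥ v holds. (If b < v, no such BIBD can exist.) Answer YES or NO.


b = λv(v − 1)/(k(k − 1)) = 3·76·75/(4·3) = 17100/12 = 1425.
Compare with v = 76: b ≥ v, so Fisher's inequality holds.

YES


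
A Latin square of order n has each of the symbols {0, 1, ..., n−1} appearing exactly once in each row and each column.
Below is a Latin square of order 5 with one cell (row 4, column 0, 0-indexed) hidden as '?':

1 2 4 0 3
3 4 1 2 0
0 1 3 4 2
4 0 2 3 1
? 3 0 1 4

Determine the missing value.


Row 4 contains symbols [0, 1, 3, 4] — missing [2].
Column 0 contains symbols [0, 1, 3, 4] — missing [2].
The missing symbol must appear in both missing sets; intersection = [2].
Therefore the hidden value is 2.

Missing value = 2.


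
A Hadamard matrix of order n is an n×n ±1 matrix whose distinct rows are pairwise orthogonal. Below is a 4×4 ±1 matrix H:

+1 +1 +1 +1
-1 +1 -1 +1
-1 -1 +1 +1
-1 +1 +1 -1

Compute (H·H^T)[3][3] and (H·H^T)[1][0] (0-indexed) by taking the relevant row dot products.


Row 0 of H: [1, 1, 1, 1].
Row 1 of H: [-1, 1, -1, 1].
Row 3 of H: [-1, 1, 1, -1].
(H·H^T)[3][3] = Σ_j H[3][j]·H[3][j] = (-1)² + (1)² + (1)² + (-1)² = 1 + 1 + 1 + 1 = 4.
(H·H^T)[1][0] = Σ_j H[1][j]·H[0][j] = (-1)·(1) + (1)·(1) + (-1)·(1) + (1)·(1) = -1 + 1 + -1 + 1 = 0.
So rows 1 and 0 are orthogonal; the diagonal entry equals n = 4.

(3,3) entry = 4; (1,0) entry = 0.


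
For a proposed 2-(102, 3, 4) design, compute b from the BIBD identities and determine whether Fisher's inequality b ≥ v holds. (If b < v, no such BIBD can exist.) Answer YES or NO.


r = λ(v − 1)/(k − 1) = 4·101/2 = 202.
b = vr/k = 102·202/3 = 6868.
Fisher's inequality: b ≥ v ⇔ 6868 ≥ 102? YES.

YES


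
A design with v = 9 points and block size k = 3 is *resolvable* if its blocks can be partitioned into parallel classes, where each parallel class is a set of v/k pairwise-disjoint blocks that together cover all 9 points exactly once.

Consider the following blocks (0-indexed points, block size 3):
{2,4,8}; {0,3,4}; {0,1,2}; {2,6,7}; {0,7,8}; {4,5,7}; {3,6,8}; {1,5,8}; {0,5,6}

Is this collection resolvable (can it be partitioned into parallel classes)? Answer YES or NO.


v = 9, block size k = 3, number of blocks = 9.
For resolvability, blocks must partition into parallel classes of size v/k = 3.
Total blocks must therefore be a multiple of 3: 9 = 3·3 + 0 ⇒ divisible ✓.
Consider block {2,4,8}. The only other block(s) in the collection disjoint from it are {0,5,6} — just 1 block(s). Any parallel class containing {2,4,8} would need 2 other blocks each disjoint from it, so no parallel class of size 3 can contain {2,4,8}.
Since every block must belong to some parallel class in a resolution, the collection cannot be partitioned into parallel classes.
Resolvable? NO.

NO
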